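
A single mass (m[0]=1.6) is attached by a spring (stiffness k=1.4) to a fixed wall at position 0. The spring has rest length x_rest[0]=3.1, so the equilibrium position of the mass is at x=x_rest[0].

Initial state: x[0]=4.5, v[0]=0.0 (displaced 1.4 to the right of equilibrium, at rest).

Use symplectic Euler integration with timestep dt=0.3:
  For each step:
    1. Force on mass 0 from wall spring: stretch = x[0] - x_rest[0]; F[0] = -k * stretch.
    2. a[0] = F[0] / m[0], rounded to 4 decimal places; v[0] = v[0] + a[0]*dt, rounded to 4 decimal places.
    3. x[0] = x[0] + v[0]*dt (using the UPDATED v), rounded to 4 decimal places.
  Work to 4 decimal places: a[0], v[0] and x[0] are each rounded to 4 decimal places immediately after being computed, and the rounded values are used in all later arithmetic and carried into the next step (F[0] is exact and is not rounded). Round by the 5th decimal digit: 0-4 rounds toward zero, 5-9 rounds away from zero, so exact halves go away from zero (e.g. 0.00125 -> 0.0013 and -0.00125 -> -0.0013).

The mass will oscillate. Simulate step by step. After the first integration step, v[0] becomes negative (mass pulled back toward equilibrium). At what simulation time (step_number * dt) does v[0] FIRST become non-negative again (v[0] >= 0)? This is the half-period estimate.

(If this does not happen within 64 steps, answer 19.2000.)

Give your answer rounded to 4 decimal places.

Step 0: x=[4.5000] v=[0.0000]
Step 1: x=[4.3898] v=[-0.3675]
Step 2: x=[4.1780] v=[-0.7061]
Step 3: x=[3.8813] v=[-0.9891]
Step 4: x=[3.5230] v=[-1.1942]
Step 5: x=[3.1314] v=[-1.3052]
Step 6: x=[2.7374] v=[-1.3135]
Step 7: x=[2.3719] v=[-1.2183]
Step 8: x=[2.0637] v=[-1.0272]
Step 9: x=[1.8371] v=[-0.7552]
Step 10: x=[1.7100] v=[-0.4237]
Step 11: x=[1.6924] v=[-0.0588]
Step 12: x=[1.7856] v=[0.3107]
First v>=0 after going negative at step 12, time=3.6000

Answer: 3.6000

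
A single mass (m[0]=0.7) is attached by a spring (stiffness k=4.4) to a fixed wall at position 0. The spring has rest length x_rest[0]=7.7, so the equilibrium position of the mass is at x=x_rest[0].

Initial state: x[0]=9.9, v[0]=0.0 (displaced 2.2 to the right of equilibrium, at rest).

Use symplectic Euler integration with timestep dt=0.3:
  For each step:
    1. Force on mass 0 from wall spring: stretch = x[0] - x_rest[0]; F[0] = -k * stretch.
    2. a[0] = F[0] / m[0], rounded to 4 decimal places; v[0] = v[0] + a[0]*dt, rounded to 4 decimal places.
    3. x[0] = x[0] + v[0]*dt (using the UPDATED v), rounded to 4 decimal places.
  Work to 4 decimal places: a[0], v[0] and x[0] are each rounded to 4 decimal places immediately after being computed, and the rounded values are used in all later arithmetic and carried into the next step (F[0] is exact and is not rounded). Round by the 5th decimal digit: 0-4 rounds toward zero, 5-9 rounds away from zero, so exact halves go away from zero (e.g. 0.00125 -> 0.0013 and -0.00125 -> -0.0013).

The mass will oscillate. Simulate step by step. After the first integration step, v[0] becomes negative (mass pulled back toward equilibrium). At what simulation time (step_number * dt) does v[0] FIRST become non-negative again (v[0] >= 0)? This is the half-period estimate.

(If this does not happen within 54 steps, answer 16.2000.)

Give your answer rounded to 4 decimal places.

Step 0: x=[9.9000] v=[0.0000]
Step 1: x=[8.6554] v=[-4.1486]
Step 2: x=[6.8703] v=[-5.9502]
Step 3: x=[5.5546] v=[-4.3856]
Step 4: x=[5.4526] v=[-0.3400]
Step 5: x=[6.6220] v=[3.8980]
First v>=0 after going negative at step 5, time=1.5000

Answer: 1.5000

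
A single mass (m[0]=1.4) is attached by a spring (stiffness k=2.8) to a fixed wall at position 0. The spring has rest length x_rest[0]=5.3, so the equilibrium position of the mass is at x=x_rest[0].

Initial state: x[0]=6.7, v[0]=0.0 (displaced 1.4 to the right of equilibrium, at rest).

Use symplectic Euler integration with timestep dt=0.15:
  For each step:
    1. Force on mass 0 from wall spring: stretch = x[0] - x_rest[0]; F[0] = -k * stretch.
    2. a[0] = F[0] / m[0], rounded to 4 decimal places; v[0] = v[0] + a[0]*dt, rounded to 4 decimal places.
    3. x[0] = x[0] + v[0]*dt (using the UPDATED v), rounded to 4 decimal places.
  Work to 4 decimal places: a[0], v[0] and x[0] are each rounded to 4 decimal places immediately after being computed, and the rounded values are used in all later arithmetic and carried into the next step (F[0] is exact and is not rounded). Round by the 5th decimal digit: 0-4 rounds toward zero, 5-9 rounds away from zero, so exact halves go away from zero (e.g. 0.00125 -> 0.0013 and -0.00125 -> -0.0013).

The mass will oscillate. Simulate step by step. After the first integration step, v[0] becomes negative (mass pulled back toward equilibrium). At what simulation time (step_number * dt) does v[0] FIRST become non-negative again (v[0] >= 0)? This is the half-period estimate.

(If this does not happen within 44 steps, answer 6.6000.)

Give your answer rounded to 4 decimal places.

Step 0: x=[6.7000] v=[0.0000]
Step 1: x=[6.6370] v=[-0.4200]
Step 2: x=[6.5138] v=[-0.8211]
Step 3: x=[6.3360] v=[-1.1852]
Step 4: x=[6.1116] v=[-1.4960]
Step 5: x=[5.8507] v=[-1.7395]
Step 6: x=[5.5650] v=[-1.9047]
Step 7: x=[5.2674] v=[-1.9842]
Step 8: x=[4.9712] v=[-1.9744]
Step 9: x=[4.6898] v=[-1.8758]
Step 10: x=[4.4359] v=[-1.6927]
Step 11: x=[4.2209] v=[-1.4335]
Step 12: x=[4.0544] v=[-1.1098]
Step 13: x=[3.9440] v=[-0.7361]
Step 14: x=[3.8946] v=[-0.3293]
Step 15: x=[3.9084] v=[0.0923]
First v>=0 after going negative at step 15, time=2.2500

Answer: 2.2500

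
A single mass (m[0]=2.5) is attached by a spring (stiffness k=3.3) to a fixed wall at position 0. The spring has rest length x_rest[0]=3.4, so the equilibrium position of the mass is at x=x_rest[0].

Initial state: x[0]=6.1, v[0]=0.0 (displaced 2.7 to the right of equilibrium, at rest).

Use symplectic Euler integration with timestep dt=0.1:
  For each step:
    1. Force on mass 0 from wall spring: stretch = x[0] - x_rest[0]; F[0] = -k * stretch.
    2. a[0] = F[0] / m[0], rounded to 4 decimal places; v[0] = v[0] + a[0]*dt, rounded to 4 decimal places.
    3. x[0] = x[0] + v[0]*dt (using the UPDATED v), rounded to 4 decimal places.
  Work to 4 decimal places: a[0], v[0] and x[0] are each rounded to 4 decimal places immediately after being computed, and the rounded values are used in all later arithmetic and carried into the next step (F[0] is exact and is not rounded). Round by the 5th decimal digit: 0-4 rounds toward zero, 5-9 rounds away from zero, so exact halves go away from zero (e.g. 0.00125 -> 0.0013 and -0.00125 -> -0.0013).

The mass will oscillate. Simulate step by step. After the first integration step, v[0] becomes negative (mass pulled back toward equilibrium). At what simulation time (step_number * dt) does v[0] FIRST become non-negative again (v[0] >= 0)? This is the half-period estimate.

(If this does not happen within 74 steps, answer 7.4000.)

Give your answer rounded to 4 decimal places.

Answer: 2.8000

Derivation:
Step 0: x=[6.1000] v=[0.0000]
Step 1: x=[6.0644] v=[-0.3564]
Step 2: x=[5.9936] v=[-0.7081]
Step 3: x=[5.8886] v=[-1.0505]
Step 4: x=[5.7507] v=[-1.3790]
Step 5: x=[5.5818] v=[-1.6893]
Step 6: x=[5.3841] v=[-1.9773]
Step 7: x=[5.1602] v=[-2.2392]
Step 8: x=[4.9130] v=[-2.4716]
Step 9: x=[4.6459] v=[-2.6713]
Step 10: x=[4.3623] v=[-2.8358]
Step 11: x=[4.0660] v=[-2.9628]
Step 12: x=[3.7609] v=[-3.0507]
Step 13: x=[3.4511] v=[-3.0983]
Step 14: x=[3.1406] v=[-3.1051]
Step 15: x=[2.8335] v=[-3.0709]
Step 16: x=[2.5339] v=[-2.9961]
Step 17: x=[2.2457] v=[-2.8818]
Step 18: x=[1.9728] v=[-2.7294]
Step 19: x=[1.7187] v=[-2.5410]
Step 20: x=[1.4868] v=[-2.3191]
Step 21: x=[1.2801] v=[-2.0666]
Step 22: x=[1.1014] v=[-1.7868]
Step 23: x=[0.9531] v=[-1.4834]
Step 24: x=[0.8371] v=[-1.1604]
Step 25: x=[0.7549] v=[-0.8221]
Step 26: x=[0.7076] v=[-0.4730]
Step 27: x=[0.6958] v=[-0.1176]
Step 28: x=[0.7197] v=[0.2394]
First v>=0 after going negative at step 28, time=2.8000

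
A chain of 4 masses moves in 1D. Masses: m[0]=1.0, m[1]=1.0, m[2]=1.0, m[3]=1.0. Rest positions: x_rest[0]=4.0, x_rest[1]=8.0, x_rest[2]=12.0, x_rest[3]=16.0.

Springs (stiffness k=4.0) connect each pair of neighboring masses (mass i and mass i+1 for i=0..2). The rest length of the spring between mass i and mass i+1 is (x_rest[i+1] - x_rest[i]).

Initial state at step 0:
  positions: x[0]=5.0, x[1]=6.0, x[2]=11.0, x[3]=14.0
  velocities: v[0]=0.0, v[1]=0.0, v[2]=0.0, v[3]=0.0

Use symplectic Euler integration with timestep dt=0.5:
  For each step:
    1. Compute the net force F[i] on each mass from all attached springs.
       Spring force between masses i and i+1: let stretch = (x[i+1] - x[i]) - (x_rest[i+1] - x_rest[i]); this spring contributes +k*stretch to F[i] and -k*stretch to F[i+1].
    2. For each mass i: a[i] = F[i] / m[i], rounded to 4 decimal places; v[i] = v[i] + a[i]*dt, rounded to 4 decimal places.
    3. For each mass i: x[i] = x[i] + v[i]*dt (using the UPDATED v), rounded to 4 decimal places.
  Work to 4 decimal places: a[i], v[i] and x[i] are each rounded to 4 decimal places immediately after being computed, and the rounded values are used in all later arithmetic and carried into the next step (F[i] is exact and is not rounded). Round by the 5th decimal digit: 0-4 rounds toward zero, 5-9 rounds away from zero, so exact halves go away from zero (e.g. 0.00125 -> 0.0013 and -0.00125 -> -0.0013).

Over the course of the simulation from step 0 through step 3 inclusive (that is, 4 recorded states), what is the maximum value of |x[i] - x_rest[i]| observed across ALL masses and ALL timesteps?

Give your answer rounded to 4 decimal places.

Answer: 3.0000

Derivation:
Step 0: x=[5.0000 6.0000 11.0000 14.0000] v=[0.0000 0.0000 0.0000 0.0000]
Step 1: x=[2.0000 10.0000 9.0000 15.0000] v=[-6.0000 8.0000 -4.0000 2.0000]
Step 2: x=[3.0000 5.0000 14.0000 14.0000] v=[2.0000 -10.0000 10.0000 -2.0000]
Step 3: x=[2.0000 7.0000 10.0000 17.0000] v=[-2.0000 4.0000 -8.0000 6.0000]
Max displacement = 3.0000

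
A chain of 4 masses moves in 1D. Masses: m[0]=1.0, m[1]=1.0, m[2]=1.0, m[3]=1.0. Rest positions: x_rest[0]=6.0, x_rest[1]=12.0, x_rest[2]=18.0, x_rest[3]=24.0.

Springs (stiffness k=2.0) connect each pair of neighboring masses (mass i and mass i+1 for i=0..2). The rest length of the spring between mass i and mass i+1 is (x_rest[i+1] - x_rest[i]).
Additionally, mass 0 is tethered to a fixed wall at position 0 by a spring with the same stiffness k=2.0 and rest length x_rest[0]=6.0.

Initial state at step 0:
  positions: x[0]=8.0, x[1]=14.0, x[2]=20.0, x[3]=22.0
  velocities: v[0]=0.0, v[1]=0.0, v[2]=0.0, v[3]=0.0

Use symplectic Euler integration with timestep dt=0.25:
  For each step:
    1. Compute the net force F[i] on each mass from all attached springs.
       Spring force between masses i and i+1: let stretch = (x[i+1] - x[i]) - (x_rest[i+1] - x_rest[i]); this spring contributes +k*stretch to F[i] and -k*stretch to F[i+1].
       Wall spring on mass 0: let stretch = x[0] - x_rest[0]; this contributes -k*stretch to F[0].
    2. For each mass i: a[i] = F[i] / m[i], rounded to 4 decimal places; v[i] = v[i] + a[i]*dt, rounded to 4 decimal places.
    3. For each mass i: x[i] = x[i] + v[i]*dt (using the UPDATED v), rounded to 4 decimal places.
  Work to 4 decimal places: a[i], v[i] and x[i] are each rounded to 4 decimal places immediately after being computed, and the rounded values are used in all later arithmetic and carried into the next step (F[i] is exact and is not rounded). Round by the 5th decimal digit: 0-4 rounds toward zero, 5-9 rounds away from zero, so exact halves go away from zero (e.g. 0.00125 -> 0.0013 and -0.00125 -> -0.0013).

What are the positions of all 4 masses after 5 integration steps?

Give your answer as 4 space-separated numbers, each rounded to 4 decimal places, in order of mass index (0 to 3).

Step 0: x=[8.0000 14.0000 20.0000 22.0000] v=[0.0000 0.0000 0.0000 0.0000]
Step 1: x=[7.7500 14.0000 19.5000 22.5000] v=[-1.0000 0.0000 -2.0000 2.0000]
Step 2: x=[7.3125 13.9063 18.6875 23.3750] v=[-1.7500 -0.3750 -3.2500 3.5000]
Step 3: x=[6.7852 13.5860 17.8633 24.4141] v=[-2.1094 -1.2813 -3.2969 4.1563]
Step 4: x=[6.2598 12.9502 17.3233 25.3843] v=[-2.1016 -2.5431 -2.1602 3.8809]
Step 5: x=[5.7882 12.0248 17.2442 26.0969] v=[-1.8863 -3.7018 -0.3163 2.8504]

Answer: 5.7882 12.0248 17.2442 26.0969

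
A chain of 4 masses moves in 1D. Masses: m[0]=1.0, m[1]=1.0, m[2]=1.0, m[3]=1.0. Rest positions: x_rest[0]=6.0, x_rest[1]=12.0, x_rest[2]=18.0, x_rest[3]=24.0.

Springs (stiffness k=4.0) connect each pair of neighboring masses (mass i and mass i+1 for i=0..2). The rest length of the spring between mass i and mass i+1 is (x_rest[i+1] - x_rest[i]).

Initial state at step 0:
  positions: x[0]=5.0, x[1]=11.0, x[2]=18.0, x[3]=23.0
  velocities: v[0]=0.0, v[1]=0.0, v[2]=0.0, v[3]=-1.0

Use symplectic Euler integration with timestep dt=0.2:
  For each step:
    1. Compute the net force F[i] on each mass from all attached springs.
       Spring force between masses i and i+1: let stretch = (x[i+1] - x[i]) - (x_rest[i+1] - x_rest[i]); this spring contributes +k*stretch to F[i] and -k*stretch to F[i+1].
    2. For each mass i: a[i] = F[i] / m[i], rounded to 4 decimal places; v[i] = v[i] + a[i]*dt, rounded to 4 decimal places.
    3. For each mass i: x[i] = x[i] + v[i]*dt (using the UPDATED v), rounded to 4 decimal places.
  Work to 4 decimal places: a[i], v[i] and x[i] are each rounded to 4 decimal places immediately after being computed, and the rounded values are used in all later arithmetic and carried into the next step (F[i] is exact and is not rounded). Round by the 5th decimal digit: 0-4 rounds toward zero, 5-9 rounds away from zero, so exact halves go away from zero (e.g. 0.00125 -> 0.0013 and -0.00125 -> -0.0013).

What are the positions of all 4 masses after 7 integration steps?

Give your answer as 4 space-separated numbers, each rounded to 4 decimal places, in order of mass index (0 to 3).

Answer: 5.5692 10.5377 16.9126 22.5802

Derivation:
Step 0: x=[5.0000 11.0000 18.0000 23.0000] v=[0.0000 0.0000 0.0000 -1.0000]
Step 1: x=[5.0000 11.1600 17.6800 22.9600] v=[0.0000 0.8000 -1.6000 -0.2000]
Step 2: x=[5.0256 11.3776 17.1616 23.0352] v=[0.1280 1.0880 -2.5920 0.3760]
Step 3: x=[5.1075 11.5043 16.6575 23.1306] v=[0.4096 0.6336 -2.5203 0.4771]
Step 4: x=[5.2529 11.4320 16.3646 23.1503] v=[0.7270 -0.3613 -1.4644 0.0986]
Step 5: x=[5.4270 11.1603 16.3682 23.0443] v=[0.8703 -1.3585 0.0181 -0.5300]
Step 6: x=[5.5584 10.8045 16.6067 22.8301] v=[0.6569 -1.7788 1.1927 -1.0709]
Step 7: x=[5.5692 10.5377 16.9126 22.5802] v=[0.0538 -1.3339 1.5297 -1.2496]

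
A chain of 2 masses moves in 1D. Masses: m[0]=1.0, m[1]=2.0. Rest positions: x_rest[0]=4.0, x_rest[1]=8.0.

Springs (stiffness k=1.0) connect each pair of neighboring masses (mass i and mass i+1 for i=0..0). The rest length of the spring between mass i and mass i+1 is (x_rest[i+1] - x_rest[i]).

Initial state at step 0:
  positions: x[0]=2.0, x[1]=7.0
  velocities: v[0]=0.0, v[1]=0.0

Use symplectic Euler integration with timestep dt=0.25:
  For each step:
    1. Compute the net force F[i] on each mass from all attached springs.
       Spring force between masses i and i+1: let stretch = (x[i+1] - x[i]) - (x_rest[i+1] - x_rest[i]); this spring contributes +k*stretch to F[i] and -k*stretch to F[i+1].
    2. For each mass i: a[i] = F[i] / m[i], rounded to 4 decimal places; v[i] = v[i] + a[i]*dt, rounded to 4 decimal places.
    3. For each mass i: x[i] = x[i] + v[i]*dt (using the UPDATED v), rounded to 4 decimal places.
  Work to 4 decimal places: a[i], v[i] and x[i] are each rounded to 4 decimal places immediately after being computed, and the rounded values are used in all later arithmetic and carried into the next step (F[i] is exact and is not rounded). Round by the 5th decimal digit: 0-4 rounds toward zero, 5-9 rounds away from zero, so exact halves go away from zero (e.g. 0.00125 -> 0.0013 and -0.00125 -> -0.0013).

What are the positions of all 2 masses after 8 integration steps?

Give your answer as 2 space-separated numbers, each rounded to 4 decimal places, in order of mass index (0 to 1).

Answer: 3.2494 6.3753

Derivation:
Step 0: x=[2.0000 7.0000] v=[0.0000 0.0000]
Step 1: x=[2.0625 6.9688] v=[0.2500 -0.1250]
Step 2: x=[2.1817 6.9092] v=[0.4766 -0.2383]
Step 3: x=[2.3463 6.8269] v=[0.6585 -0.3293]
Step 4: x=[2.5410 6.7296] v=[0.7787 -0.3894]
Step 5: x=[2.7475 6.6264] v=[0.8259 -0.4130]
Step 6: x=[2.9464 6.5269] v=[0.7956 -0.3979]
Step 7: x=[3.1191 6.4405] v=[0.6907 -0.3455]
Step 8: x=[3.2494 6.3753] v=[0.5211 -0.2607]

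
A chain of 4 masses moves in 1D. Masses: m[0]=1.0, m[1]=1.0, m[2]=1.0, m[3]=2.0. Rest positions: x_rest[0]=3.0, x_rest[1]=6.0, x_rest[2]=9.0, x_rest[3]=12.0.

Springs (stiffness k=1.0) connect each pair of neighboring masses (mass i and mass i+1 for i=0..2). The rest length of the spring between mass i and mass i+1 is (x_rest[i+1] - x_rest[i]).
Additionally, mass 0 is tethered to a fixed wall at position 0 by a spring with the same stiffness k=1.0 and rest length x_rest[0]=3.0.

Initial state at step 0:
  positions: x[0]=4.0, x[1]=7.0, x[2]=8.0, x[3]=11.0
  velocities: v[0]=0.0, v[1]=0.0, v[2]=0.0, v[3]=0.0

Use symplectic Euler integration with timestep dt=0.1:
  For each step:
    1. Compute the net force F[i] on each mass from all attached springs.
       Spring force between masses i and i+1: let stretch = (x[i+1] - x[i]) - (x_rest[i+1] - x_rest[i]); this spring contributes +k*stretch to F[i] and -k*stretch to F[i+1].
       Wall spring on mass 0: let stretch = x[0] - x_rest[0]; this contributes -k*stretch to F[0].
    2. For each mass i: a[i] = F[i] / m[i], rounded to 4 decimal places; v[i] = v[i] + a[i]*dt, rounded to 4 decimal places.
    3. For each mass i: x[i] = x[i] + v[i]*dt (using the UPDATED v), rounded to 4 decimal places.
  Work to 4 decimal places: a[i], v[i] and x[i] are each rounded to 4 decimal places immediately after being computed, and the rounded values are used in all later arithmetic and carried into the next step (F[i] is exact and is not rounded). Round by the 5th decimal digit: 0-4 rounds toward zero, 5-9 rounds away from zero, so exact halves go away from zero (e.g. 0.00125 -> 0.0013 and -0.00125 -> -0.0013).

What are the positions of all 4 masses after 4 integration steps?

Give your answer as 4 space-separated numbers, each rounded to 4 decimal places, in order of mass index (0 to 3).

Step 0: x=[4.0000 7.0000 8.0000 11.0000] v=[0.0000 0.0000 0.0000 0.0000]
Step 1: x=[3.9900 6.9800 8.0200 11.0000] v=[-0.1000 -0.2000 0.2000 0.0000]
Step 2: x=[3.9700 6.9405 8.0594 11.0001] v=[-0.2000 -0.3950 0.3940 0.0010]
Step 3: x=[3.9400 6.8825 8.1170 11.0005] v=[-0.3000 -0.5802 0.5762 0.0040]
Step 4: x=[3.9000 6.8074 8.1911 11.0015] v=[-0.3998 -0.7510 0.7411 0.0098]

Answer: 3.9000 6.8074 8.1911 11.0015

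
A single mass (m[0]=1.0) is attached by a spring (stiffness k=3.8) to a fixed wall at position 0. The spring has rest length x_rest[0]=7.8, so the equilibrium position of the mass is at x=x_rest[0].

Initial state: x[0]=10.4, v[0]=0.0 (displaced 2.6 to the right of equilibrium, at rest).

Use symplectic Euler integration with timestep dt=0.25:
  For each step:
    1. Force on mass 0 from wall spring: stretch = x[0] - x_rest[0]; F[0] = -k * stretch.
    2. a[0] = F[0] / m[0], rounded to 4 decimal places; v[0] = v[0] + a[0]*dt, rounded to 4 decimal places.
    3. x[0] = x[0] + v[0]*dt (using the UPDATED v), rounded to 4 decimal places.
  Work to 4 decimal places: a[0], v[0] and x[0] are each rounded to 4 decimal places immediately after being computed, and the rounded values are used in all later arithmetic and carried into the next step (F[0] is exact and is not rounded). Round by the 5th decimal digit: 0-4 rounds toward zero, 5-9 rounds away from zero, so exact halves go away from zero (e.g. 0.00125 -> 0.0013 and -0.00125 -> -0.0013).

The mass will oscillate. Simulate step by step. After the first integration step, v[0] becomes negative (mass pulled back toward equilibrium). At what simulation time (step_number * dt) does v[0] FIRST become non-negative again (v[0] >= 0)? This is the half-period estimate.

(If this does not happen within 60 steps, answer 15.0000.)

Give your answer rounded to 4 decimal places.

Step 0: x=[10.4000] v=[0.0000]
Step 1: x=[9.7825] v=[-2.4700]
Step 2: x=[8.6942] v=[-4.3534]
Step 3: x=[7.3935] v=[-5.2029]
Step 4: x=[6.1893] v=[-4.8167]
Step 5: x=[5.3677] v=[-3.2865]
Step 6: x=[5.1238] v=[-0.9758]
Step 7: x=[5.5155] v=[1.5666]
First v>=0 after going negative at step 7, time=1.7500

Answer: 1.7500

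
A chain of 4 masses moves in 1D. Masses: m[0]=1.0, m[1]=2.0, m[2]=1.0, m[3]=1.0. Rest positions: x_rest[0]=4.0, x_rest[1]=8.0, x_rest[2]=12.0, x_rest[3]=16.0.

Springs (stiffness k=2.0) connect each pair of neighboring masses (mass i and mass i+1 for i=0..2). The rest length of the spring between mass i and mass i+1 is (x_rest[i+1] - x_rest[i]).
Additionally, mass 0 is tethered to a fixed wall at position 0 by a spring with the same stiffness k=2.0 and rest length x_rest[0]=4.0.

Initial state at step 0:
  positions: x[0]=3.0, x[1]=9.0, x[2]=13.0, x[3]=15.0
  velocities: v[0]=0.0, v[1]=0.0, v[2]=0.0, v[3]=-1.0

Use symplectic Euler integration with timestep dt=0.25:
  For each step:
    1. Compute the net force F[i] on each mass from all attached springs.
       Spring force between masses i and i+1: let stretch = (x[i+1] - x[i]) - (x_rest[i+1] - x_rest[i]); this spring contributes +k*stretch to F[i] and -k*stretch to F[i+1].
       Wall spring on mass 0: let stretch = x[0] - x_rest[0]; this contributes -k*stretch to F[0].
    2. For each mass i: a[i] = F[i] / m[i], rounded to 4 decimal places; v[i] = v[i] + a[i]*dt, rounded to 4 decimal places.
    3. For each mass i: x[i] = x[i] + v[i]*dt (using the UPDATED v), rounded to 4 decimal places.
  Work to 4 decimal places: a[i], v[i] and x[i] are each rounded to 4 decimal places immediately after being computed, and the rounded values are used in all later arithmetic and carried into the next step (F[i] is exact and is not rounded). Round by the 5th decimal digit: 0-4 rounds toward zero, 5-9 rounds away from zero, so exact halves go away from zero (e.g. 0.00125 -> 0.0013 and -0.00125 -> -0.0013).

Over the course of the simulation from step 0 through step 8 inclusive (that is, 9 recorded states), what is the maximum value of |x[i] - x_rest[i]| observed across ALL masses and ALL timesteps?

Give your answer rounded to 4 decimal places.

Answer: 1.5714

Derivation:
Step 0: x=[3.0000 9.0000 13.0000 15.0000] v=[0.0000 0.0000 0.0000 -1.0000]
Step 1: x=[3.3750 8.8750 12.7500 15.0000] v=[1.5000 -0.5000 -1.0000 0.0000]
Step 2: x=[4.0156 8.6484 12.2969 15.2188] v=[2.5625 -0.9063 -1.8125 0.8750]
Step 3: x=[4.7334 8.3603 11.7530 15.5723] v=[2.8711 -1.1524 -2.1758 1.4141]
Step 4: x=[5.3129 8.0576 11.2624 15.9484] v=[2.3179 -1.2110 -1.9625 1.5045]
Step 5: x=[5.5714 7.7836 10.9569 16.2388] v=[1.0338 -1.0960 -1.2219 1.1615]
Step 6: x=[5.4100 7.5697 10.9150 16.3690] v=[-0.6458 -0.8557 -0.1676 0.5206]
Step 7: x=[4.8423 7.4299 11.1367 16.3174] v=[-2.2710 -0.5593 0.8868 -0.2064]
Step 8: x=[3.9927 7.3600 11.5427 16.1182] v=[-3.3984 -0.2795 1.6238 -0.7968]
Max displacement = 1.5714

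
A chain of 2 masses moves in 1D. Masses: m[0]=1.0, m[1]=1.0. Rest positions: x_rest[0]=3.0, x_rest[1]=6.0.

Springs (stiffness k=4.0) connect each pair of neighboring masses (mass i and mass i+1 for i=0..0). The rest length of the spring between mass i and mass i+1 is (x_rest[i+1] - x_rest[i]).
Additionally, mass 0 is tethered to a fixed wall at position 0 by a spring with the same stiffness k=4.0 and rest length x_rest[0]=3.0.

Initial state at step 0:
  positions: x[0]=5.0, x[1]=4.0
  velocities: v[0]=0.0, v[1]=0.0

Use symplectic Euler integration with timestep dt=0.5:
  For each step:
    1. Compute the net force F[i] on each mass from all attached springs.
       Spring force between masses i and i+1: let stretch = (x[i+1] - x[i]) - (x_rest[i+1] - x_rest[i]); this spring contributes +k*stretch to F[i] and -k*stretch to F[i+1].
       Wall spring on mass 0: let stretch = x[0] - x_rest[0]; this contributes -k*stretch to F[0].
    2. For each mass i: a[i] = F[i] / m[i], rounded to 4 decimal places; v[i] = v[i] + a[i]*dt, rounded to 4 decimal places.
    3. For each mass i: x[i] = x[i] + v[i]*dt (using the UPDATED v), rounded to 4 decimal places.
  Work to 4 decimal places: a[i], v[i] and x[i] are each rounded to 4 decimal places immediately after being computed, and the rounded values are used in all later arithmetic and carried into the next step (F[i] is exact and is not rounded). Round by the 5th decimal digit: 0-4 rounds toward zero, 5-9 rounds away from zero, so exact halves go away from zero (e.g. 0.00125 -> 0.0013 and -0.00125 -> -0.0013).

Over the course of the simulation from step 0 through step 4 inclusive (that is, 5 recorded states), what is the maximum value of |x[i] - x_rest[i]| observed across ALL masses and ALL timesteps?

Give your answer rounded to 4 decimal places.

Answer: 4.0000

Derivation:
Step 0: x=[5.0000 4.0000] v=[0.0000 0.0000]
Step 1: x=[-1.0000 8.0000] v=[-12.0000 8.0000]
Step 2: x=[3.0000 6.0000] v=[8.0000 -4.0000]
Step 3: x=[7.0000 4.0000] v=[8.0000 -4.0000]
Step 4: x=[1.0000 8.0000] v=[-12.0000 8.0000]
Max displacement = 4.0000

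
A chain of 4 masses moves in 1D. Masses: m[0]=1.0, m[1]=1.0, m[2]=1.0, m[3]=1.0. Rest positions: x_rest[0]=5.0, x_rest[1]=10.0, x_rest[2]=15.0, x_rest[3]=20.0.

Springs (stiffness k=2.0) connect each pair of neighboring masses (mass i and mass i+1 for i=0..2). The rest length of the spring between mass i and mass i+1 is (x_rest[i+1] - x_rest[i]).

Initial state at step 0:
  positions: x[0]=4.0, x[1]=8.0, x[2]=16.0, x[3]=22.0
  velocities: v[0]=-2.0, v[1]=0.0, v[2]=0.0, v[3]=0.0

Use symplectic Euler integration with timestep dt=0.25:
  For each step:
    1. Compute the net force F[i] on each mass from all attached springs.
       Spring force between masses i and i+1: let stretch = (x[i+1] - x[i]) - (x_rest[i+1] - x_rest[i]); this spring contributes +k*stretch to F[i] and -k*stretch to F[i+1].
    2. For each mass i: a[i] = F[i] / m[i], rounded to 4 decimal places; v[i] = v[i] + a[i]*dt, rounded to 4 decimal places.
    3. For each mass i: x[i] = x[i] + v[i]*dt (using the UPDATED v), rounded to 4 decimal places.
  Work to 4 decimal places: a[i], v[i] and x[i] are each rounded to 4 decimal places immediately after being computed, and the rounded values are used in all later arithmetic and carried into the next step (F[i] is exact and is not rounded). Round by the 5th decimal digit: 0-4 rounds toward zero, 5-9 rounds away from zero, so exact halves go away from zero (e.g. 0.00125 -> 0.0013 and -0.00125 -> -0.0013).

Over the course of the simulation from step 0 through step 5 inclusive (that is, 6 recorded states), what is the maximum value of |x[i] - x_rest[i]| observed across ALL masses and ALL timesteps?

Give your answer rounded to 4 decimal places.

Answer: 2.7486

Derivation:
Step 0: x=[4.0000 8.0000 16.0000 22.0000] v=[-2.0000 0.0000 0.0000 0.0000]
Step 1: x=[3.3750 8.5000 15.7500 21.8750] v=[-2.5000 2.0000 -1.0000 -0.5000]
Step 2: x=[2.7656 9.2656 15.3594 21.6094] v=[-2.4375 3.0625 -1.5625 -1.0625]
Step 3: x=[2.3437 9.9805 14.9883 21.1875] v=[-1.6875 2.8594 -1.4844 -1.6875]
Step 4: x=[2.2514 10.3667 14.7661 20.6157] v=[-0.3691 1.5449 -0.8887 -2.2871]
Step 5: x=[2.5486 10.2884 14.7252 19.9377] v=[1.1886 -0.3131 -0.1636 -2.7119]
Max displacement = 2.7486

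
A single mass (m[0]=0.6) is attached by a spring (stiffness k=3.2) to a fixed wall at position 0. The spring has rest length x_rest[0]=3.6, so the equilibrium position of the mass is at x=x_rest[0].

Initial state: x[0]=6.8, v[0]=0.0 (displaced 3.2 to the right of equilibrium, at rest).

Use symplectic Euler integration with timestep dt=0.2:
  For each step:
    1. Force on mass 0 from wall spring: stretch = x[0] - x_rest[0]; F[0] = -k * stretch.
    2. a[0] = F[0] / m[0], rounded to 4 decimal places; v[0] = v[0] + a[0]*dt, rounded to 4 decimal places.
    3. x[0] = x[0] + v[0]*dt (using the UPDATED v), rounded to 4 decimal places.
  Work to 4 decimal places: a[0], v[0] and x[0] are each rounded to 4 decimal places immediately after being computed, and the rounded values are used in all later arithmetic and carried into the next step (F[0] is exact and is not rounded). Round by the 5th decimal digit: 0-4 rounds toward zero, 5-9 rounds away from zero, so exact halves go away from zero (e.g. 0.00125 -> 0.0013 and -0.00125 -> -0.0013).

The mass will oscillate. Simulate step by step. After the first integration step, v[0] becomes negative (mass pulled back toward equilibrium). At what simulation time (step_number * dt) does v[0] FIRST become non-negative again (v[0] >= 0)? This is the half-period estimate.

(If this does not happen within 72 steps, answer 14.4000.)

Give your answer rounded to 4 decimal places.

Step 0: x=[6.8000] v=[0.0000]
Step 1: x=[6.1173] v=[-3.4133]
Step 2: x=[4.8976] v=[-6.0984]
Step 3: x=[3.4011] v=[-7.4825]
Step 4: x=[1.9470] v=[-7.2703]
Step 5: x=[0.8456] v=[-5.5071]
Step 6: x=[0.3318] v=[-2.5691]
Step 7: x=[0.5152] v=[0.9170]
First v>=0 after going negative at step 7, time=1.4000

Answer: 1.4000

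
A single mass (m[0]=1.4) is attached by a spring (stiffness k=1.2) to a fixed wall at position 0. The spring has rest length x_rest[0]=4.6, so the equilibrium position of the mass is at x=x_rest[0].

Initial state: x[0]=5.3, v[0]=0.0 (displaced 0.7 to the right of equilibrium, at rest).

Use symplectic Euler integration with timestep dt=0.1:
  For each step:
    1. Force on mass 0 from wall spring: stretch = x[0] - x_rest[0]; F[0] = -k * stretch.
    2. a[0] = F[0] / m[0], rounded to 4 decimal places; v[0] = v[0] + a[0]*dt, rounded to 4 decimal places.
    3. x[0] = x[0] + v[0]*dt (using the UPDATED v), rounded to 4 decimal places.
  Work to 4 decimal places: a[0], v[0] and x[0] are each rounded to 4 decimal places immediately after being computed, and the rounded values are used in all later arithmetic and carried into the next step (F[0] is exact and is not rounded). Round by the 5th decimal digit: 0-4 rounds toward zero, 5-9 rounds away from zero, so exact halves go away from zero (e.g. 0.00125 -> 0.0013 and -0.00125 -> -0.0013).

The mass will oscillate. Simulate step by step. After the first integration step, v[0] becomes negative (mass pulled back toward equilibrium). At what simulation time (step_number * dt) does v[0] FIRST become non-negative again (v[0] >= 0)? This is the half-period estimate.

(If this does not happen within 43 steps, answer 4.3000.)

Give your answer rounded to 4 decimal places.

Step 0: x=[5.3000] v=[0.0000]
Step 1: x=[5.2940] v=[-0.0600]
Step 2: x=[5.2821] v=[-0.1195]
Step 3: x=[5.2643] v=[-0.1780]
Step 4: x=[5.2408] v=[-0.2349]
Step 5: x=[5.2118] v=[-0.2898]
Step 6: x=[5.1776] v=[-0.3422]
Step 7: x=[5.1384] v=[-0.3917]
Step 8: x=[5.0946] v=[-0.4379]
Step 9: x=[5.0466] v=[-0.4803]
Step 10: x=[4.9947] v=[-0.5186]
Step 11: x=[4.9395] v=[-0.5524]
Step 12: x=[4.8814] v=[-0.5815]
Step 13: x=[4.8208] v=[-0.6056]
Step 14: x=[4.7584] v=[-0.6245]
Step 15: x=[4.6946] v=[-0.6381]
Step 16: x=[4.6300] v=[-0.6462]
Step 17: x=[4.5651] v=[-0.6488]
Step 18: x=[4.5005] v=[-0.6458]
Step 19: x=[4.4368] v=[-0.6373]
Step 20: x=[4.3745] v=[-0.6233]
Step 21: x=[4.3141] v=[-0.6040]
Step 22: x=[4.2562] v=[-0.5795]
Step 23: x=[4.2012] v=[-0.5500]
Step 24: x=[4.1496] v=[-0.5158]
Step 25: x=[4.1019] v=[-0.4772]
Step 26: x=[4.0585] v=[-0.4345]
Step 27: x=[4.0197] v=[-0.3881]
Step 28: x=[3.9859] v=[-0.3384]
Step 29: x=[3.9573] v=[-0.2858]
Step 30: x=[3.9342] v=[-0.2307]
Step 31: x=[3.9168] v=[-0.1736]
Step 32: x=[3.9053] v=[-0.1150]
Step 33: x=[3.8998] v=[-0.0555]
Step 34: x=[3.9003] v=[0.0045]
First v>=0 after going negative at step 34, time=3.4000

Answer: 3.4000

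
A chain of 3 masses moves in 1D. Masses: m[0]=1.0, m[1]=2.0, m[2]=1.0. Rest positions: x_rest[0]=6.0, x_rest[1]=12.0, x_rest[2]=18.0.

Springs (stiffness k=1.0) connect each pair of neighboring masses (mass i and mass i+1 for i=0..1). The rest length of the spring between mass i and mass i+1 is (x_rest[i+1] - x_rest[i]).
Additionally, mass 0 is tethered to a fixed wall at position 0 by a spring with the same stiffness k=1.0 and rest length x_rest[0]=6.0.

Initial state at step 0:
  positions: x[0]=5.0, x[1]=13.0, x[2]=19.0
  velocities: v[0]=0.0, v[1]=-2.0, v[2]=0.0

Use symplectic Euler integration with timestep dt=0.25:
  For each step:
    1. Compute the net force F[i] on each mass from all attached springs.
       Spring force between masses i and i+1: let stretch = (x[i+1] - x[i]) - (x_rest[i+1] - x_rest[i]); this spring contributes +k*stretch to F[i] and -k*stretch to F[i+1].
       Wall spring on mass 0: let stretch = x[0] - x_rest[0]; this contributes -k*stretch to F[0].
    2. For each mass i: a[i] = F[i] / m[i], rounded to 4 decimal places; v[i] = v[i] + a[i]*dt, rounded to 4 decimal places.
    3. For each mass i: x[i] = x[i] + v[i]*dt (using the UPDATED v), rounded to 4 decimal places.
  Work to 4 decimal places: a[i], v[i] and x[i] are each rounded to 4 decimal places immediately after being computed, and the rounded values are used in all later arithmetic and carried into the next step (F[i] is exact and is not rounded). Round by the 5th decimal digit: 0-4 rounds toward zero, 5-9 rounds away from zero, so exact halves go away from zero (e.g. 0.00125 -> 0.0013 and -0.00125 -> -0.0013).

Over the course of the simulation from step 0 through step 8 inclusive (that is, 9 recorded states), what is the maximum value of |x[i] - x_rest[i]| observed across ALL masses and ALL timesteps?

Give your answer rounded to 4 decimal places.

Answer: 2.0134

Derivation:
Step 0: x=[5.0000 13.0000 19.0000] v=[0.0000 -2.0000 0.0000]
Step 1: x=[5.1875 12.4375 19.0000] v=[0.7500 -2.2500 0.0000]
Step 2: x=[5.5039 11.8535 18.9649] v=[1.2656 -2.3360 -0.1406]
Step 3: x=[5.8732 11.2933 18.8603] v=[1.4770 -2.2408 -0.4185]
Step 4: x=[6.2141 10.8002 18.6577] v=[1.3637 -1.9724 -0.8103]
Step 5: x=[6.4533 10.4093 18.3390] v=[0.9567 -1.5635 -1.2747]
Step 6: x=[6.5364 10.1426 17.8997] v=[0.3324 -1.0668 -1.7571]
Step 7: x=[6.4364 10.0056 17.3506] v=[-0.4002 -0.5479 -2.1964]
Step 8: x=[6.1572 9.9866 16.7174] v=[-1.1170 -0.0759 -2.5327]
Max displacement = 2.0134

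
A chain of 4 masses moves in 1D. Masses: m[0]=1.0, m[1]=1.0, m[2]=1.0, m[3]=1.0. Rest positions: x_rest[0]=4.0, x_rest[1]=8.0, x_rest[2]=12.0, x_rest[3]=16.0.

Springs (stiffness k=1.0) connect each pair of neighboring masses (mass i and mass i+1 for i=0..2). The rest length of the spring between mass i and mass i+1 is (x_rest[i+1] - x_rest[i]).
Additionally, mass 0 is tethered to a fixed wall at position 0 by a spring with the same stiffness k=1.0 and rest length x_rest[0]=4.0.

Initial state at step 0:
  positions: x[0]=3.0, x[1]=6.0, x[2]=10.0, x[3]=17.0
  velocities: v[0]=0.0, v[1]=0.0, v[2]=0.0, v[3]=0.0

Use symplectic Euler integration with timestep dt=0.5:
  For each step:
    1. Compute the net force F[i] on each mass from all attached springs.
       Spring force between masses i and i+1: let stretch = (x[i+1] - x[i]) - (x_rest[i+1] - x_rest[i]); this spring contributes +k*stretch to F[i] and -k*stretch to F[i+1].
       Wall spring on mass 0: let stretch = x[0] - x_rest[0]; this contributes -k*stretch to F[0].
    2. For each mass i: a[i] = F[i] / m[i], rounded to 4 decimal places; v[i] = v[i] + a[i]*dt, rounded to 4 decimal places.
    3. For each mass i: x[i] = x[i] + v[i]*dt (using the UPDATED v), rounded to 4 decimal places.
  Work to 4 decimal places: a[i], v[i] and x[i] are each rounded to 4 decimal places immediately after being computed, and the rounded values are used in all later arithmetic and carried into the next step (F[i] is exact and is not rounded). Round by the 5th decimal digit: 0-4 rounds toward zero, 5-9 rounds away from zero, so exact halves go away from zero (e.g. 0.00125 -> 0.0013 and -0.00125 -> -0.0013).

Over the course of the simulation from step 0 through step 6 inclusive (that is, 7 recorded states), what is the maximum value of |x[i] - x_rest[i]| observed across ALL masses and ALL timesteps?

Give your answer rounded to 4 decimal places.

Answer: 2.2617

Derivation:
Step 0: x=[3.0000 6.0000 10.0000 17.0000] v=[0.0000 0.0000 0.0000 0.0000]
Step 1: x=[3.0000 6.2500 10.7500 16.2500] v=[0.0000 0.5000 1.5000 -1.5000]
Step 2: x=[3.0625 6.8125 11.7500 15.1250] v=[0.1250 1.1250 2.0000 -2.2500]
Step 3: x=[3.2969 7.6719 12.3594 14.1563] v=[0.4688 1.7188 1.2188 -1.9375]
Step 4: x=[3.8009 8.6095 12.2462 13.7383] v=[1.0079 1.8751 -0.2265 -0.8360]
Step 5: x=[4.5568 9.2541 11.5968 13.9473] v=[1.5118 1.2892 -1.2988 0.4180]
Step 6: x=[5.3479 9.3101 10.9494 14.5687] v=[1.5821 0.1119 -1.2949 1.2428]
Max displacement = 2.2617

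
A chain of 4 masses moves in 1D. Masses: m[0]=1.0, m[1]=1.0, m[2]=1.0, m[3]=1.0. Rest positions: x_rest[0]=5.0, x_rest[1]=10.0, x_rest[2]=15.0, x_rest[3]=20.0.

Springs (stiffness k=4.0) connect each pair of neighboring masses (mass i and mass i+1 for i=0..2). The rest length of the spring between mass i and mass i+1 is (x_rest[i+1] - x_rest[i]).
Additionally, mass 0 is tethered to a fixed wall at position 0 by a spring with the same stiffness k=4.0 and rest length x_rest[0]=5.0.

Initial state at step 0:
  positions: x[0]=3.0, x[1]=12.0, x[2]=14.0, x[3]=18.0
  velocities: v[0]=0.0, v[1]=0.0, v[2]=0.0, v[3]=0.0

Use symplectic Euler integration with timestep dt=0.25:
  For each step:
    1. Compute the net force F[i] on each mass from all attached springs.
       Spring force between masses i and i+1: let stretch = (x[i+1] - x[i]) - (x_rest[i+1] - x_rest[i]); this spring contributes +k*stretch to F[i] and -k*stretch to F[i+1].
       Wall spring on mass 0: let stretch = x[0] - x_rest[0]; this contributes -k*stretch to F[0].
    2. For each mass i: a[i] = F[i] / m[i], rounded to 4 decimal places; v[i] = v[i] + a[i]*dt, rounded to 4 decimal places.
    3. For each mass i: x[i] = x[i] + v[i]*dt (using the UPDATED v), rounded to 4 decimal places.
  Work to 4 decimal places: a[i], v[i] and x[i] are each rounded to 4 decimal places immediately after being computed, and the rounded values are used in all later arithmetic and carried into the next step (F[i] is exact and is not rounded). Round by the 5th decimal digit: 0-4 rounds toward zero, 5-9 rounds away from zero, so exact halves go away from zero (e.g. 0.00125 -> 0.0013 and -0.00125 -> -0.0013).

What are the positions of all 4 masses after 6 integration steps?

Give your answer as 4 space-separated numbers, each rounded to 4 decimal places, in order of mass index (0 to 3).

Step 0: x=[3.0000 12.0000 14.0000 18.0000] v=[0.0000 0.0000 0.0000 0.0000]
Step 1: x=[4.5000 10.2500 14.5000 18.2500] v=[6.0000 -7.0000 2.0000 1.0000]
Step 2: x=[6.3125 8.1250 14.8750 18.8125] v=[7.2500 -8.5000 1.5000 2.2500]
Step 3: x=[7.0000 7.2344 14.5469 19.6406] v=[2.7500 -3.5625 -1.3125 3.3125]
Step 4: x=[5.9961 8.1133 13.6641 20.4453] v=[-4.0156 3.5156 -3.5313 3.2188]
Step 5: x=[4.0225 9.8506 13.0889 20.8047] v=[-7.8945 6.9492 -2.3009 1.4376]
Step 6: x=[2.5003 10.9405 13.6331 20.4852] v=[-6.0889 4.3594 2.1766 -1.2782]

Answer: 2.5003 10.9405 13.6331 20.4852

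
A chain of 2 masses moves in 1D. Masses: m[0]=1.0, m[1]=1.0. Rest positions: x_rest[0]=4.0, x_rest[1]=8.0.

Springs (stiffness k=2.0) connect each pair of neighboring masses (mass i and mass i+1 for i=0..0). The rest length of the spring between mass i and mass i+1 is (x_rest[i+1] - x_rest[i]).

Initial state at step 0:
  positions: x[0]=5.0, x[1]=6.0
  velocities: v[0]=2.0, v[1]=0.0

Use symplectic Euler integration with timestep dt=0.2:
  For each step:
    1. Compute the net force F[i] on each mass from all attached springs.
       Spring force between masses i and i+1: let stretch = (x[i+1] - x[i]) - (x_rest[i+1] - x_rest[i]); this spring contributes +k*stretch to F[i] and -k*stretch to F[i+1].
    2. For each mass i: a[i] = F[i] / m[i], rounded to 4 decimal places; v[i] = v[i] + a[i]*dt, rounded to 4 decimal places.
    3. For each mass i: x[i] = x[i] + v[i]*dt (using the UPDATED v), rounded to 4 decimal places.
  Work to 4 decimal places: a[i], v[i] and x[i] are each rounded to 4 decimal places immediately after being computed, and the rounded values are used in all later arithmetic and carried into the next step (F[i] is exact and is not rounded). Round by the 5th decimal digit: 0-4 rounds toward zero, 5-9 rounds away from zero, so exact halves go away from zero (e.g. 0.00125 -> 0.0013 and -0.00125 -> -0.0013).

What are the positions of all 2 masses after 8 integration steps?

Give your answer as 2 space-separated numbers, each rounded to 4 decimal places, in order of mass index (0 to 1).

Step 0: x=[5.0000 6.0000] v=[2.0000 0.0000]
Step 1: x=[5.1600 6.2400] v=[0.8000 1.2000]
Step 2: x=[5.0864 6.7136] v=[-0.3680 2.3680]
Step 3: x=[4.8230 7.3770] v=[-1.3171 3.3171]
Step 4: x=[4.4439 8.1561] v=[-1.8955 3.8955]
Step 5: x=[4.0418 8.9582] v=[-2.0106 4.0106]
Step 6: x=[3.7130 9.6870] v=[-1.6440 3.6440]
Step 7: x=[3.5421 10.2579] v=[-0.8544 2.8544]
Step 8: x=[3.5885 10.6115] v=[0.2319 1.7681]

Answer: 3.5885 10.6115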